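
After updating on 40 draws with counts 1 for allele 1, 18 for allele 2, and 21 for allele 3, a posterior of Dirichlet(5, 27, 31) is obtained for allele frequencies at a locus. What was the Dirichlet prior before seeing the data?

Dirichlet(4, 9, 10)

For a Dirichlet(α) prior with multinomial counts c, the posterior is Dirichlet(α + c) componentwise.
Subtract each count from the matching posterior parameter: 5−1=4, 27−18=9, 31−21=10.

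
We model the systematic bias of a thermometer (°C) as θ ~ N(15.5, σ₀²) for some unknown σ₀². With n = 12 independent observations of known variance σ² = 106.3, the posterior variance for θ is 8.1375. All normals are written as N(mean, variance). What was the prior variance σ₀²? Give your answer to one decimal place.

For the Normal–Normal model with known σ², precisions add: τ_n = τ₀ + n/σ².
So 1/σ₀² = 1/8.1375 − 12/106.3 = 0.122888 − 0.112888 = 0.010000.
Hence σ₀² = 1/0.010000 ≈ 100.0.

σ₀² = 100.0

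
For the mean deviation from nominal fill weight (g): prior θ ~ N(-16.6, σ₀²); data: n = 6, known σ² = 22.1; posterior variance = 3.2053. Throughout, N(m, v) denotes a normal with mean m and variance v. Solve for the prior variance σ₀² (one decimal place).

σ₀² = 24.7

For the Normal–Normal model with known σ², precisions add: τ_n = τ₀ + n/σ².
So 1/σ₀² = 1/3.2053 − 6/22.1 = 0.311983 − 0.271493 = 0.040490.
Hence σ₀² = 1/0.040490 ≈ 24.7.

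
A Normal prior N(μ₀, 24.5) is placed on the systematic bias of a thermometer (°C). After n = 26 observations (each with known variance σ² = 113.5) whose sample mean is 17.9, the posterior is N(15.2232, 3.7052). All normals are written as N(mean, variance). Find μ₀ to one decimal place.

With known observation variance, the Normal–Normal posterior has precision τ_n = τ₀ + n/σ² and mean μ_n = (τ₀μ₀ + (n/σ²)x̄)/τ_n.
Here τ₀ = 1/24.5 = 0.040816 and τ_data = 26/113.5 = 0.229075, so τ_n = 0.269891.
Rearranging for μ₀: μ₀ = (μ_n·τ_n − τ_data·x̄)/τ₀ = (15.2232·0.269891 − 0.229075·17.9) / 0.040816 = 0.008162/0.040816 ≈ 0.2.

μ₀ = 0.2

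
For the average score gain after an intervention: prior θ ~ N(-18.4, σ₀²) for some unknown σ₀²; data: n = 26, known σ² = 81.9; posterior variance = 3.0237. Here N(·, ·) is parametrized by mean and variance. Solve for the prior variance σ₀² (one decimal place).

For the Normal–Normal model with known σ², precisions add: τ_n = τ₀ + n/σ².
So 1/σ₀² = 1/3.0237 − 26/81.9 = 0.330721 − 0.317460 = 0.013261.
Hence σ₀² = 1/0.013261 ≈ 75.4.

σ₀² = 75.4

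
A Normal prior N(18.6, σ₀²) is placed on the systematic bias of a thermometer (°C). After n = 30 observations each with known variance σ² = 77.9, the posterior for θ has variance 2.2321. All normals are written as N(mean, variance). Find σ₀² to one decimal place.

Posterior precision equals prior precision plus data precision: 1/σ_n² = 1/σ₀² + n/σ².
So 1/σ₀² = 1/2.2321 − 30/77.9 = 0.448009 − 0.385109 = 0.062900.
Hence σ₀² = 1/0.062900 ≈ 15.9.

σ₀² = 15.9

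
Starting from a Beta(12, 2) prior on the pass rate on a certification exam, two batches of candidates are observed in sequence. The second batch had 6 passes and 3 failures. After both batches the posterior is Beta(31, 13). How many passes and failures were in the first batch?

Sequential conjugate updates are equivalent to a single update on the pooled data, so total successes = posterior α − prior α and total failures = posterior β − prior β.
Total across both batches: 31−12=19 passes, 13−2=11 failures.
Subtract the second batch: 19−6=13 passes and 11−3=8 failures.

13 passes and 8 failures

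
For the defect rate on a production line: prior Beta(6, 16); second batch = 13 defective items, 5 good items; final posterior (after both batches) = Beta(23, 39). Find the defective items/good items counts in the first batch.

Sequential conjugate updates are equivalent to a single update on the pooled data, so total successes = posterior α − prior α and total failures = posterior β − prior β.
Total across both batches: 23−6=17 defective items, 39−16=23 good items.
Subtract the second batch: 17−13=4 defective items and 23−5=18 good items.

4 defective items and 18 good items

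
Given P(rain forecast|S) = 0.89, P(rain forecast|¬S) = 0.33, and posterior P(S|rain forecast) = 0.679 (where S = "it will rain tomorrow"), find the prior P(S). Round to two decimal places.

P(S) = 0.44

In odds form, posterior odds = prior odds × likelihood ratio, so prior odds = posterior odds ÷ LR.
Posterior odds = 0.679/(1−0.679) = 2.1153. LR = 0.89/0.33 = 2.6970.
Prior odds = 2.1153/2.6970 = 0.7843, so P(S) = 0.7843/(1+0.7843) ≈ 0.44.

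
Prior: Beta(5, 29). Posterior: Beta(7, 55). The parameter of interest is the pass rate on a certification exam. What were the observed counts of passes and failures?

2 passes and 26 failures

Under Beta–binomial conjugacy the posterior parameters are (α+s, β+f).
Match parameters: s=7−5=2, f=55−29=26.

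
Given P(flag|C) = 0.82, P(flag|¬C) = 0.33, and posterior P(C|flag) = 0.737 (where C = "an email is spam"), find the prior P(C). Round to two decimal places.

P(C) = 0.53

Bayes' rule in odds form gives O(C|E) = O(C)·[P(E|C)/P(E|¬C)], hence O(C) = O(C|E)/LR.
Posterior odds = 0.737/(1−0.737) = 2.8023. LR = 0.82/0.33 = 2.4848.
Prior odds = 2.8023/2.4848 = 1.1278, so P(C) = 1.1278/(1+1.1278) ≈ 0.53.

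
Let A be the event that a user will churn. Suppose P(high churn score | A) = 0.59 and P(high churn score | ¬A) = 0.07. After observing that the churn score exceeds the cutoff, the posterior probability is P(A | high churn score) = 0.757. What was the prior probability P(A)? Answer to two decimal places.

Bayes' rule in odds form gives O(A|E) = O(A)·[P(E|A)/P(E|¬A)], hence O(A) = O(A|E)/LR.
Posterior odds = 0.757/(1−0.757) = 3.1152. LR = 0.59/0.07 = 8.4286.
Prior odds = 3.1152/8.4286 = 0.3696, so P(A) = 0.3696/(1+0.3696) ≈ 0.27.

P(A) = 0.27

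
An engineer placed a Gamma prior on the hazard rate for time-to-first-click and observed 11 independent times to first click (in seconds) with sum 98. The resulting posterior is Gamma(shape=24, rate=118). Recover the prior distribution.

For an exponential likelihood with a Gamma(α, β) prior on the rate, n observations with total T give posterior Gamma(α+n, β+T).
So α = 24 − 11 = 13 and β = 118 − 98 = 20.

Gamma(shape=13, rate=20)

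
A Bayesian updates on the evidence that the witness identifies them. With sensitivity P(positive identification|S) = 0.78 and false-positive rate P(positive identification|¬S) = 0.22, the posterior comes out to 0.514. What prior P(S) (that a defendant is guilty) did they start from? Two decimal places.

P(S) = 0.23

Bayes' rule in odds form gives O(S|E) = O(S)·[P(E|S)/P(E|¬S)], hence O(S) = O(S|E)/LR.
Posterior odds = 0.514/(1−0.514) = 1.0576. LR = 0.78/0.22 = 3.5455.
Prior odds = 1.0576/3.5455 = 0.2983, so P(S) = 0.2983/(1+0.2983) ≈ 0.23.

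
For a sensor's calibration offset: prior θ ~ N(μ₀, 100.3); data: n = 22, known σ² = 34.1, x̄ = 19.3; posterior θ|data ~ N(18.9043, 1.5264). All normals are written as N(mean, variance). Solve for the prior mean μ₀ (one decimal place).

The posterior mean is a precision-weighted average: μ_n = (τ₀μ₀ + τ_data·x̄)/(τ₀+τ_data), with τ₀=1/σ₀² and τ_data=n/σ².
Here τ₀ = 1/100.3 = 0.009970 and τ_data = 22/34.1 = 0.645161, so τ_n = 0.655131.
Rearranging for μ₀: μ₀ = (μ_n·τ_n − τ_data·x̄)/τ₀ = (18.9043·0.655131 − 0.645161·19.3) / 0.009970 = -0.066814/0.009970 ≈ -6.7.

μ₀ = -6.7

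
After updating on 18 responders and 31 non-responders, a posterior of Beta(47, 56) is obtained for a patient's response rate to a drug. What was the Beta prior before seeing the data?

Beta is conjugate to the binomial likelihood: posterior = Beta(a+s, b+f).
Subtract the data counts: 47−18=29, 56−31=25.

Beta(29, 25)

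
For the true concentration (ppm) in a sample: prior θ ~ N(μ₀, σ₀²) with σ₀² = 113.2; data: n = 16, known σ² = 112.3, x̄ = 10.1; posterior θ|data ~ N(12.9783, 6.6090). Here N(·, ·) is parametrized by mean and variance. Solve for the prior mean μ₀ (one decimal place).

μ₀ = 59.4

The posterior mean is a precision-weighted average: μ_n = (τ₀μ₀ + τ_data·x̄)/(τ₀+τ_data), with τ₀=1/σ₀² and τ_data=n/σ².
Here τ₀ = 1/113.2 = 0.008834 and τ_data = 16/112.3 = 0.142476, so τ_n = 0.151310.
Rearranging for μ₀: μ₀ = (μ_n·τ_n − τ_data·x̄)/τ₀ = (12.9783·0.151310 − 0.142476·10.1) / 0.008834 = 0.524739/0.008834 ≈ 59.4.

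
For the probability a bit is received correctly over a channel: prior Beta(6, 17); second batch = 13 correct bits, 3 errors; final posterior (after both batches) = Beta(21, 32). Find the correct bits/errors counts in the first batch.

2 correct bits and 12 errors

Because Beta–binomial updating is additive in the counts, the combined data contributed (α_post−α_prior, β_post−β_prior) successes and failures.
Total across both batches: 21−6=15 correct bits, 32−17=15 errors.
Subtract the second batch: 15−13=2 correct bits and 15−3=12 errors.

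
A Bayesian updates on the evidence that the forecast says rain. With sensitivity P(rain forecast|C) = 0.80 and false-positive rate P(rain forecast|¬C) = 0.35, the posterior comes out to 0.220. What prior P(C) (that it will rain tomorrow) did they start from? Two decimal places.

Bayes' rule in odds form gives O(C|E) = O(C)·[P(E|C)/P(E|¬C)], hence O(C) = O(C|E)/LR.
Posterior odds = 0.220/(1−0.220) = 0.2821. LR = 0.80/0.35 = 2.2857.
Prior odds = 0.2821/2.2857 = 0.1234, so P(C) = 0.1234/(1+0.1234) ≈ 0.11.

P(C) = 0.11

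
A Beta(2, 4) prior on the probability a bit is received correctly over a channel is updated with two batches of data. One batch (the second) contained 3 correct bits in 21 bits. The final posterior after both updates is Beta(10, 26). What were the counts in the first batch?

Sequential conjugate updates are equivalent to a single update on the pooled data, so total successes = posterior α − prior α and total failures = posterior β − prior β.
Total across both batches: 10−2=8 correct bits, 26−4=22 errors.
Subtract the second batch: 8−3=5 correct bits and 22−18=4 errors.

5 correct bits and 4 errors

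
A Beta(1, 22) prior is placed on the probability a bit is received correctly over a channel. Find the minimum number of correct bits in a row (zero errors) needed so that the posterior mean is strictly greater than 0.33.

k = 10

After k correct bits and 0 errors the posterior is Beta(1+k, 22), with mean (1+k)/(1+22+k).
Set (1+k)/(23+k) > 0.33 and solve: k > (0.33·23 − 1)/(1 − 0.33) = 9.836.
The smallest integer exceeding 9.836 is 10, and checking k=10: (11)/(33) = 0.3333 > 0.33.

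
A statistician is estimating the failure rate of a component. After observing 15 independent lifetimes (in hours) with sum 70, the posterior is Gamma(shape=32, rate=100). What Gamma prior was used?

Gamma(shape=17, rate=30)

Gamma–exponential conjugacy: posterior shape = α + n, posterior rate = β + Σtᵢ.
So α = 32 − 15 = 17 and β = 100 − 70 = 30.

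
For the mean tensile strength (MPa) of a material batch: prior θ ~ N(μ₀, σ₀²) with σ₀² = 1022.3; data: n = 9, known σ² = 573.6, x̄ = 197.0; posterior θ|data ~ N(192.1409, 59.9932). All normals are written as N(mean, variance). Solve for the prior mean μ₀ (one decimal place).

With known observation variance, the Normal–Normal posterior has precision τ_n = τ₀ + n/σ² and mean μ_n = (τ₀μ₀ + (n/σ²)x̄)/τ_n.
Here τ₀ = 1/1022.3 = 0.000978 and τ_data = 9/573.6 = 0.015690, so τ_n = 0.016668.
Rearranging for μ₀: μ₀ = (μ_n·τ_n − τ_data·x̄)/τ₀ = (192.1409·0.016668 − 0.015690·197.0) / 0.000978 = 0.111675/0.000978 ≈ 114.2.

μ₀ = 114.2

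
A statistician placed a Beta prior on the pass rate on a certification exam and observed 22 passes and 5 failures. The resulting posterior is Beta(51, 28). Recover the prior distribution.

Under Beta–binomial conjugacy the posterior parameters are (a+s, b+f).
So a = 51 − 22 = 29 and b = 28 − 5 = 23.

Beta(29, 23)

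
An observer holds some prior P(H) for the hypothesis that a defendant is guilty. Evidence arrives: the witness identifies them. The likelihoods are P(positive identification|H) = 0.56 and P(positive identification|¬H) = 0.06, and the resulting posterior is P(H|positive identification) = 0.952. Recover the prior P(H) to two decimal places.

P(H) = 0.68

In odds form, posterior odds = prior odds × likelihood ratio, so prior odds = posterior odds ÷ LR.
Posterior odds = 0.952/(1−0.952) = 19.8333. LR = 0.56/0.06 = 9.3333.
Prior odds = 19.8333/9.3333 = 2.1250, so P(H) = 2.1250/(1+2.1250) ≈ 0.68.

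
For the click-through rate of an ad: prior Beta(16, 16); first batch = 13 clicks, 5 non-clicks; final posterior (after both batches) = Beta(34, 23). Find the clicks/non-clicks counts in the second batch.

5 clicks and 2 non-clicks

Sequential conjugate updates are equivalent to a single update on the pooled data, so total successes = posterior α − prior α and total failures = posterior β − prior β.
Total across both batches: 34−16=18 clicks, 23−16=7 non-clicks.
Subtract the first batch: 18−13=5 clicks and 7−5=2 non-clicks.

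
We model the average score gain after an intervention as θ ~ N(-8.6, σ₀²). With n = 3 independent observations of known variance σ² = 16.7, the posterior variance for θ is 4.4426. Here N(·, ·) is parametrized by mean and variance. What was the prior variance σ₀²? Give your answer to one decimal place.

Posterior precision equals prior precision plus data precision: 1/σ_n² = 1/σ₀² + n/σ².
So 1/σ₀² = 1/4.4426 − 3/16.7 = 0.225093 − 0.179641 = 0.045452.
Hence σ₀² = 1/0.045452 ≈ 22.0.

σ₀² = 22.0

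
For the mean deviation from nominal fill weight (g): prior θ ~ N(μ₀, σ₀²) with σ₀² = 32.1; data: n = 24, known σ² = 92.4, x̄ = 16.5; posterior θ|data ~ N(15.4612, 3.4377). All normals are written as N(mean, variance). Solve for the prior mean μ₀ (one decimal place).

The posterior mean is a precision-weighted average: μ_n = (τ₀μ₀ + τ_data·x̄)/(τ₀+τ_data), with τ₀=1/σ₀² and τ_data=n/σ².
Here τ₀ = 1/32.1 = 0.031153 and τ_data = 24/92.4 = 0.259740, so τ_n = 0.290893.
Rearranging for μ₀: μ₀ = (μ_n·τ_n − τ_data·x̄)/τ₀ = (15.4612·0.290893 − 0.259740·16.5) / 0.031153 = 0.211845/0.031153 ≈ 6.8.

μ₀ = 6.8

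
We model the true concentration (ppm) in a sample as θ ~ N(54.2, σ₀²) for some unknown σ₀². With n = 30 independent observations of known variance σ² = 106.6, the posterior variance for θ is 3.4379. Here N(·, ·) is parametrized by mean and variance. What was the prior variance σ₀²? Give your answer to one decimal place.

Posterior precision equals prior precision plus data precision: 1/σ_n² = 1/σ₀² + n/σ².
So 1/σ₀² = 1/3.4379 − 30/106.6 = 0.290875 − 0.281426 = 0.009449.
Hence σ₀² = 1/0.009449 ≈ 105.8.

σ₀² = 105.8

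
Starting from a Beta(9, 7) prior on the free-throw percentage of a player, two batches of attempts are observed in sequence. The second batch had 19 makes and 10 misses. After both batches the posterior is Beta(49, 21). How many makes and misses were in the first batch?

21 makes and 4 misses

Sequential conjugate updates are equivalent to a single update on the pooled data, so total successes = posterior α − prior α and total failures = posterior β − prior β.
Total across both batches: 49−9=40 makes, 21−7=14 misses.
Subtract the second batch: 40−19=21 makes and 14−10=4 misses.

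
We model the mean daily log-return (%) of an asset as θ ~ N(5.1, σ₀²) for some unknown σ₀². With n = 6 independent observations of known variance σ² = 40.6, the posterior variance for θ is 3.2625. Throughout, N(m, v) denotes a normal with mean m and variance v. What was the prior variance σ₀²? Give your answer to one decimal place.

σ₀² = 6.3

For the Normal–Normal model with known σ², precisions add: τ_n = τ₀ + n/σ².
So 1/σ₀² = 1/3.2625 − 6/40.6 = 0.306513 − 0.147783 = 0.158730.
Hence σ₀² = 1/0.158730 ≈ 6.3.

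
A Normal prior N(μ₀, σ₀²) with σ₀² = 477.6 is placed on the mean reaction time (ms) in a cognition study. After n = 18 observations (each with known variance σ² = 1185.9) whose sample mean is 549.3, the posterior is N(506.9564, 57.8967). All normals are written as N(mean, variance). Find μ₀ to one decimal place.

With known observation variance, the Normal–Normal posterior has precision τ_n = τ₀ + n/σ² and mean μ_n = (τ₀μ₀ + (n/σ²)x̄)/τ_n.
Here τ₀ = 1/477.6 = 0.002094 and τ_data = 18/1185.9 = 0.015178, so τ_n = 0.017272.
Rearranging for μ₀: μ₀ = (μ_n·τ_n − τ_data·x̄)/τ₀ = (506.9564·0.017272 − 0.015178·549.3) / 0.002094 = 0.418876/0.002094 ≈ 200.0.

μ₀ = 200.0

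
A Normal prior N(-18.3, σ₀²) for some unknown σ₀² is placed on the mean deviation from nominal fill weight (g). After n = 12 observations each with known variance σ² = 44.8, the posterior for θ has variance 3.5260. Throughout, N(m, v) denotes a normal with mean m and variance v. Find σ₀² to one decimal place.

σ₀² = 63.5

Posterior precision equals prior precision plus data precision: 1/σ_n² = 1/σ₀² + n/σ².
So 1/σ₀² = 1/3.5260 − 12/44.8 = 0.283607 − 0.267857 = 0.015750.
Hence σ₀² = 1/0.015750 ≈ 63.5.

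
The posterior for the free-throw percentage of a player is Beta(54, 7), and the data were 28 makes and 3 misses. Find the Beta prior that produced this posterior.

A Beta(a, b) prior with s successes and f failures in binomial data gives a Beta(a+s, b+f) posterior.
So a = 54 − 28 = 26 and b = 7 − 3 = 4.

Beta(26, 4)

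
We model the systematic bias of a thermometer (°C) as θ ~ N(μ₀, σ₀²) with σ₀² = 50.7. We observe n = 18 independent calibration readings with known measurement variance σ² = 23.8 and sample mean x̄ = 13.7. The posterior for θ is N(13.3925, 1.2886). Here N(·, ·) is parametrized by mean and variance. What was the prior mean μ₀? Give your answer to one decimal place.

With known observation variance, the Normal–Normal posterior has precision τ_n = τ₀ + n/σ² and mean μ_n = (τ₀μ₀ + (n/σ²)x̄)/τ_n.
Here τ₀ = 1/50.7 = 0.019724 and τ_data = 18/23.8 = 0.756303, so τ_n = 0.776027.
Rearranging for μ₀: μ₀ = (μ_n·τ_n − τ_data·x̄)/τ₀ = (13.3925·0.776027 − 0.756303·13.7) / 0.019724 = 0.031590/0.019724 ≈ 1.6.

μ₀ = 1.6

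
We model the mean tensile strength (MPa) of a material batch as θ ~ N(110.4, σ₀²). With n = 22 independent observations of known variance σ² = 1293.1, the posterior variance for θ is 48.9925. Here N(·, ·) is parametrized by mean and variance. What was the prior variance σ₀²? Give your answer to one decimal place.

σ₀² = 294.3

For the Normal–Normal model with known σ², precisions add: τ_n = τ₀ + n/σ².
So 1/σ₀² = 1/48.9925 − 22/1293.1 = 0.020411 − 0.017013 = 0.003398.
Hence σ₀² = 1/0.003398 ≈ 294.3.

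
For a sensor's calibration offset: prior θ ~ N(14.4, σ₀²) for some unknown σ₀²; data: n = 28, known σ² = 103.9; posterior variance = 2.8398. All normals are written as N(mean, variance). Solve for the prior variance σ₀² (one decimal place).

σ₀² = 12.1

Posterior precision equals prior precision plus data precision: 1/σ_n² = 1/σ₀² + n/σ².
So 1/σ₀² = 1/2.8398 − 28/103.9 = 0.352137 − 0.269490 = 0.082647.
Hence σ₀² = 1/0.082647 ≈ 12.1.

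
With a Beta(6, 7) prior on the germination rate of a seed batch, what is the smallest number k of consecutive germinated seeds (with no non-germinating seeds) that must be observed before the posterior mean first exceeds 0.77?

k = 18

After k germinated seeds and 0 non-germinating seeds the posterior is Beta(6+k, 7), with mean (6+k)/(6+7+k).
Set (6+k)/(13+k) > 0.77 and solve: k > (0.77·13 − 6)/(1 − 0.77) = 17.435.
The smallest integer exceeding 17.435 is 18, and checking k=18: (24)/(31) = 0.7742 > 0.77.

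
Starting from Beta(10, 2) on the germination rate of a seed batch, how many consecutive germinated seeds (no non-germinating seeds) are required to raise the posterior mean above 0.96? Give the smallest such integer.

k = 39

After k germinated seeds and 0 non-germinating seeds the posterior is Beta(10+k, 2), with mean (10+k)/(10+2+k).
Set (10+k)/(12+k) > 0.96 and solve: k > (0.96·12 − 10)/(1 − 0.96) = 38.000.
The smallest integer exceeding 38.000 is 39.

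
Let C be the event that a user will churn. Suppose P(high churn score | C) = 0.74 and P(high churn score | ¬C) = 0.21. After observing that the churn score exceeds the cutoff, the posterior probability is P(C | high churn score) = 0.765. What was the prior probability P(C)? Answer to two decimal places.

Bayes' rule in odds form gives O(C|E) = O(C)·[P(E|C)/P(E|¬C)], hence O(C) = O(C|E)/LR.
Posterior odds = 0.765/(1−0.765) = 3.2553. LR = 0.74/0.21 = 3.5238.
Prior odds = 3.2553/3.5238 = 0.9238, so P(C) = 0.9238/(1+0.9238) ≈ 0.48.

P(C) = 0.48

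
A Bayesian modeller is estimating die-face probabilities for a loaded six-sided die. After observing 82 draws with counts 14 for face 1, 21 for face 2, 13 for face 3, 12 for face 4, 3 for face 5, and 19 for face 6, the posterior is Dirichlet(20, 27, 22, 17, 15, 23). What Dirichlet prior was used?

For a Dirichlet(α) prior with multinomial counts c, the posterior is Dirichlet(α + c) componentwise.
Subtract each count from the matching posterior parameter: 20−14=6, 27−21=6, 22−13=9, 17−12=5, 15−3=12, 23−19=4.

Dirichlet(6, 6, 9, 5, 12, 4)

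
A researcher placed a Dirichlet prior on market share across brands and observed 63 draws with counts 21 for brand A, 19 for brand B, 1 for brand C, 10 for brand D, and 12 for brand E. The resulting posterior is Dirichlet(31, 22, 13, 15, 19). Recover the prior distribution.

Dirichlet(10, 3, 12, 5, 7)

For a Dirichlet(α) prior with multinomial counts c, the posterior is Dirichlet(α + c) componentwise.
Subtract each count from the matching posterior parameter: 31−21=10, 22−19=3, 13−1=12, 15−10=5, 19−12=7.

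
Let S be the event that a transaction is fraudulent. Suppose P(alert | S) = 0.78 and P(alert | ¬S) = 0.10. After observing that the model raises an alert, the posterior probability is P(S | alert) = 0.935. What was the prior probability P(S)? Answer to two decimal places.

In odds form, posterior odds = prior odds × likelihood ratio, so prior odds = posterior odds ÷ LR.
Posterior odds = 0.935/(1−0.935) = 14.3846. LR = 0.78/0.10 = 7.8000.
Prior odds = 14.3846/7.8000 = 1.8442, so P(S) = 1.8442/(1+1.8442) ≈ 0.65.

P(S) = 0.65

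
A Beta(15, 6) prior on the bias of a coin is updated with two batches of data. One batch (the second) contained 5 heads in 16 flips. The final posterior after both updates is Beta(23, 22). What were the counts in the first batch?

3 heads and 5 tails

Sequential conjugate updates are equivalent to a single update on the pooled data, so total successes = posterior α − prior α and total failures = posterior β − prior β.
Total across both batches: 23−15=8 heads, 22−6=16 tails.
Subtract the second batch: 8−5=3 heads and 16−11=5 tails.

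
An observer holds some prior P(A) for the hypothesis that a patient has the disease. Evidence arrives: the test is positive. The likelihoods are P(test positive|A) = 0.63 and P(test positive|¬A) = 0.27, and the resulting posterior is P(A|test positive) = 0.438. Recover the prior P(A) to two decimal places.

Bayes' rule in odds form gives O(A|E) = O(A)·[P(E|A)/P(E|¬A)], hence O(A) = O(A|E)/LR.
Posterior odds = 0.438/(1−0.438) = 0.7794. LR = 0.63/0.27 = 2.3333.
Prior odds = 0.7794/2.3333 = 0.3340, so P(A) = 0.3340/(1+0.3340) ≈ 0.25.

P(A) = 0.25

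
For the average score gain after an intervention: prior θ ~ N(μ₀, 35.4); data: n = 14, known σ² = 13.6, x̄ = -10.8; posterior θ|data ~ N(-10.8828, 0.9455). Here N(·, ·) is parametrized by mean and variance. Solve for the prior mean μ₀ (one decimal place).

μ₀ = -13.9

With known observation variance, the Normal–Normal posterior has precision τ_n = τ₀ + n/σ² and mean μ_n = (τ₀μ₀ + (n/σ²)x̄)/τ_n.
Here τ₀ = 1/35.4 = 0.028249 and τ_data = 14/13.6 = 1.029412, so τ_n = 1.057661.
Rearranging for μ₀: μ₀ = (μ_n·τ_n − τ_data·x̄)/τ₀ = (-10.8828·1.057661 − 1.029412·-10.8) / 0.028249 = -0.392664/0.028249 ≈ -13.9.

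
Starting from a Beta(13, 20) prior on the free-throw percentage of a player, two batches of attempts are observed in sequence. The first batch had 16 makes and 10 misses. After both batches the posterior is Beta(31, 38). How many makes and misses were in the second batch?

Because Beta–binomial updating is additive in the counts, the combined data contributed (α_post−α_prior, β_post−β_prior) successes and failures.
Total across both batches: 31−13=18 makes, 38−20=18 misses.
Subtract the first batch: 18−16=2 makes and 18−10=8 misses.

2 makes and 8 misses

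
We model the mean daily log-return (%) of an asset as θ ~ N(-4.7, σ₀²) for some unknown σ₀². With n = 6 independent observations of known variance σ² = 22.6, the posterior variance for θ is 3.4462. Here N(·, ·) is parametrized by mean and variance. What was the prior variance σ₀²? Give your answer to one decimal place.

For the Normal–Normal model with known σ², precisions add: τ_n = τ₀ + n/σ².
So 1/σ₀² = 1/3.4462 − 6/22.6 = 0.290175 − 0.265487 = 0.024688.
Hence σ₀² = 1/0.024688 ≈ 40.5.

σ₀² = 40.5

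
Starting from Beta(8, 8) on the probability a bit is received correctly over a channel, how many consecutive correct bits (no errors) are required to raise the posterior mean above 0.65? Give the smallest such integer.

After k correct bits and 0 errors the posterior is Beta(8+k, 8), with mean (8+k)/(8+8+k).
Set (8+k)/(16+k) > 0.65 and solve: k > (0.65·16 − 8)/(1 − 0.65) = 6.857.
The smallest integer exceeding 6.857 is 7, and checking k=7: (15)/(23) = 0.6522 > 0.65.

k = 7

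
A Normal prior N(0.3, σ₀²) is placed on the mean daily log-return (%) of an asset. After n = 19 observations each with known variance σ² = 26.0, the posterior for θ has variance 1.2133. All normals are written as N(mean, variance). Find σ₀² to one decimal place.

Posterior precision equals prior precision plus data precision: 1/σ_n² = 1/σ₀² + n/σ².
So 1/σ₀² = 1/1.2133 − 19/26.0 = 0.824198 − 0.730769 = 0.093429.
Hence σ₀² = 1/0.093429 ≈ 10.7.

σ₀² = 10.7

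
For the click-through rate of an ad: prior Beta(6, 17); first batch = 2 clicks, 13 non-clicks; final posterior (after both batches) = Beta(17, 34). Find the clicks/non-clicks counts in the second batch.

9 clicks and 4 non-clicks

Because Beta–binomial updating is additive in the counts, the combined data contributed (α_post−α_prior, β_post−β_prior) successes and failures.
Total across both batches: 17−6=11 clicks, 34−17=17 non-clicks.
Subtract the first batch: 11−2=9 clicks and 17−13=4 non-clicks.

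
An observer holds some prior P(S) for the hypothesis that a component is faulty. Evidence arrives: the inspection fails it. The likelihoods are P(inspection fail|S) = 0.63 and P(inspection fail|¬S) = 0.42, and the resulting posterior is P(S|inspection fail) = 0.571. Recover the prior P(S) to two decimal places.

Bayes' rule in odds form gives O(S|E) = O(S)·[P(E|S)/P(E|¬S)], hence O(S) = O(S|E)/LR.
Posterior odds = 0.571/(1−0.571) = 1.3310. LR = 0.63/0.42 = 1.5000.
Prior odds = 1.3310/1.5000 = 0.8873, so P(S) = 0.8873/(1+0.8873) ≈ 0.47.

P(S) = 0.47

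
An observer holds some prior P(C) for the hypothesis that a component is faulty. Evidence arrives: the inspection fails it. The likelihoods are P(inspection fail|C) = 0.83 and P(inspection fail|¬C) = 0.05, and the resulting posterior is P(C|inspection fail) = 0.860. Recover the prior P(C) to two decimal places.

In odds form, posterior odds = prior odds × likelihood ratio, so prior odds = posterior odds ÷ LR.
Posterior odds = 0.860/(1−0.860) = 6.1429. LR = 0.83/0.05 = 16.6000.
Prior odds = 6.1429/16.6000 = 0.3701, so P(C) = 0.3701/(1+0.3701) ≈ 0.27.

P(C) = 0.27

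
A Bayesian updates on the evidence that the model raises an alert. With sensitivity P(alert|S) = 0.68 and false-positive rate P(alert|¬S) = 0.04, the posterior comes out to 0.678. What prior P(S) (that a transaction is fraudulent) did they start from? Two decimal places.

Bayes' rule in odds form gives O(S|E) = O(S)·[P(E|S)/P(E|¬S)], hence O(S) = O(S|E)/LR.
Posterior odds = 0.678/(1−0.678) = 2.1056. LR = 0.68/0.04 = 17.0000.
Prior odds = 2.1056/17.0000 = 0.1239, so P(S) = 0.1239/(1+0.1239) ≈ 0.11.

P(S) = 0.11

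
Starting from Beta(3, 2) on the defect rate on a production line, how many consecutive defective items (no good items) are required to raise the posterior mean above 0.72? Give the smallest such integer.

After k defective items and 0 good items the posterior is Beta(3+k, 2), with mean (3+k)/(3+2+k).
Set (3+k)/(5+k) > 0.72 and solve: k > (0.72·5 − 3)/(1 − 0.72) = 2.143.
The smallest integer exceeding 2.143 is 3.

k = 3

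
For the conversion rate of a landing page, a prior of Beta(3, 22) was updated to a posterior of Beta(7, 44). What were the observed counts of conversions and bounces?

4 conversions and 22 bounces

A Beta(α, β) prior with s successes and f failures in binomial data gives a Beta(α+s, β+f) posterior.
So s = 7 − 3 = 4 and f = 44 − 22 = 22.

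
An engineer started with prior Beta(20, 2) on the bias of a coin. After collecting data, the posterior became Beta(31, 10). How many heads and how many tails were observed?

Beta is conjugate to the binomial likelihood: posterior = Beta(a+s, b+f).
So s = 31 − 20 = 11 and f = 10 − 2 = 8.

11 heads and 8 tails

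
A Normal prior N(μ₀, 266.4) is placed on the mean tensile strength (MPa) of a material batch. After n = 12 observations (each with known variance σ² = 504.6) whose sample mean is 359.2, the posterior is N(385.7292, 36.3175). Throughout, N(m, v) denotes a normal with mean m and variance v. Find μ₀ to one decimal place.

μ₀ = 553.8

The posterior mean is a precision-weighted average: μ_n = (τ₀μ₀ + τ_data·x̄)/(τ₀+τ_data), with τ₀=1/σ₀² and τ_data=n/σ².
Here τ₀ = 1/266.4 = 0.003754 and τ_data = 12/504.6 = 0.023781, so τ_n = 0.027535.
Rearranging for μ₀: μ₀ = (μ_n·τ_n − τ_data·x̄)/τ₀ = (385.7292·0.027535 − 0.023781·359.2) / 0.003754 = 2.078918/0.003754 ≈ 553.8.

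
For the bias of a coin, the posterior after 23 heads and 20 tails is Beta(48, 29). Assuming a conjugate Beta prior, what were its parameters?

A Beta(a, b) prior with s successes and f failures in binomial data gives a Beta(a+s, b+f) posterior.
So a = 48 − 23 = 25 and b = 29 − 20 = 9.

Beta(25, 9)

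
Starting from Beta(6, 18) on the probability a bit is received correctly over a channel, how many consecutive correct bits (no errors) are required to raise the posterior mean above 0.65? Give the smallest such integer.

k = 28

After k correct bits and 0 errors the posterior is Beta(6+k, 18), with mean (6+k)/(6+18+k).
Set (6+k)/(24+k) > 0.65 and solve: k > (0.65·24 − 6)/(1 − 0.65) = 27.429.
The smallest integer exceeding 27.429 is 28.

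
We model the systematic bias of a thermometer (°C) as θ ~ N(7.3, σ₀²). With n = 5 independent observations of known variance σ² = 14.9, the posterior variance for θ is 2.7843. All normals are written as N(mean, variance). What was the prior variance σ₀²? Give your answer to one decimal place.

σ₀² = 42.4

Posterior precision equals prior precision plus data precision: 1/σ_n² = 1/σ₀² + n/σ².
So 1/σ₀² = 1/2.7843 − 5/14.9 = 0.359157 − 0.335570 = 0.023587.
Hence σ₀² = 1/0.023587 ≈ 42.4.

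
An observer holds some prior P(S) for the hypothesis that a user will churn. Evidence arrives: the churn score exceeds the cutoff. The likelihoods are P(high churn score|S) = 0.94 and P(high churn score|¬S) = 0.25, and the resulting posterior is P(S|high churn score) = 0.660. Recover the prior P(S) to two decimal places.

P(S) = 0.34

Bayes' rule in odds form gives O(S|E) = O(S)·[P(E|S)/P(E|¬S)], hence O(S) = O(S|E)/LR.
Posterior odds = 0.660/(1−0.660) = 1.9412. LR = 0.94/0.25 = 3.7600.
Prior odds = 1.9412/3.7600 = 0.5163, so P(S) = 0.5163/(1+0.5163) ≈ 0.34.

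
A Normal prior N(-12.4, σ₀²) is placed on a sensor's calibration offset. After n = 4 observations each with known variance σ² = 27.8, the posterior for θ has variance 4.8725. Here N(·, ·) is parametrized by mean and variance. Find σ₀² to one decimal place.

σ₀² = 16.3

Posterior precision equals prior precision plus data precision: 1/σ_n² = 1/σ₀² + n/σ².
So 1/σ₀² = 1/4.8725 − 4/27.8 = 0.205233 − 0.143885 = 0.061348.
Hence σ₀² = 1/0.061348 ≈ 16.3.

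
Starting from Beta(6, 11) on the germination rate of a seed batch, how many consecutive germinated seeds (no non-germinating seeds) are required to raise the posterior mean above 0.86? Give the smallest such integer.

After k germinated seeds and 0 non-germinating seeds the posterior is Beta(6+k, 11), with mean (6+k)/(6+11+k).
Set (6+k)/(17+k) > 0.86 and solve: k > (0.86·17 − 6)/(1 − 0.86) = 61.571.
The smallest integer exceeding 61.571 is 62.

k = 62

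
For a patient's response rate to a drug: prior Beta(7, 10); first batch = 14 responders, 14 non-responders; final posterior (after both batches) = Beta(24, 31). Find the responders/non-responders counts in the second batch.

3 responders and 7 non-responders

Because Beta–binomial updating is additive in the counts, the combined data contributed (α_post−α_prior, β_post−β_prior) successes and failures.
Total across both batches: 24−7=17 responders, 31−10=21 non-responders.
Subtract the first batch: 17−14=3 responders and 21−14=7 non-responders.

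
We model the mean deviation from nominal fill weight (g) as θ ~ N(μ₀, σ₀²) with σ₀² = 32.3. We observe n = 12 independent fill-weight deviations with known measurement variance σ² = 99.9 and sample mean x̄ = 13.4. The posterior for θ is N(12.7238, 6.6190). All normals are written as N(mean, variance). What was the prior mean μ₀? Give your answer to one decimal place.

The posterior mean is a precision-weighted average: μ_n = (τ₀μ₀ + τ_data·x̄)/(τ₀+τ_data), with τ₀=1/σ₀² and τ_data=n/σ².
Here τ₀ = 1/32.3 = 0.030960 and τ_data = 12/99.9 = 0.120120, so τ_n = 0.151080.
Rearranging for μ₀: μ₀ = (μ_n·τ_n − τ_data·x̄)/τ₀ = (12.7238·0.151080 − 0.120120·13.4) / 0.030960 = 0.312704/0.030960 ≈ 10.1.

μ₀ = 10.1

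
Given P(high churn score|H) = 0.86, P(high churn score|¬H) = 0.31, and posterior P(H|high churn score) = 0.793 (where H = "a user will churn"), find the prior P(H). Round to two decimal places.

P(H) = 0.58

Bayes' rule in odds form gives O(H|E) = O(H)·[P(E|H)/P(E|¬H)], hence O(H) = O(H|E)/LR.
Posterior odds = 0.793/(1−0.793) = 3.8309. LR = 0.86/0.31 = 2.7742.
Prior odds = 3.8309/2.7742 = 1.3809, so P(H) = 1.3809/(1+1.3809) ≈ 0.58.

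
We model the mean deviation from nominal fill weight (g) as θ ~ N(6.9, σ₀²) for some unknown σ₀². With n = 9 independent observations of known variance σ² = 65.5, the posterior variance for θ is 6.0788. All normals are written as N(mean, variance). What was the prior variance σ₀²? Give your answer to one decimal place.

σ₀² = 36.9

Posterior precision equals prior precision plus data precision: 1/σ_n² = 1/σ₀² + n/σ².
So 1/σ₀² = 1/6.0788 − 9/65.5 = 0.164506 − 0.137405 = 0.027101.
Hence σ₀² = 1/0.027101 ≈ 36.9.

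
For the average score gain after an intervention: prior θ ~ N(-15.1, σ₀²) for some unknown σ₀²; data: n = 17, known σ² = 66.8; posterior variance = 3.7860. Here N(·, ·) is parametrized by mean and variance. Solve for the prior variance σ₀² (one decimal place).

Posterior precision equals prior precision plus data precision: 1/σ_n² = 1/σ₀² + n/σ².
So 1/σ₀² = 1/3.7860 − 17/66.8 = 0.264131 − 0.254491 = 0.009640.
Hence σ₀² = 1/0.009640 ≈ 103.7.

σ₀² = 103.7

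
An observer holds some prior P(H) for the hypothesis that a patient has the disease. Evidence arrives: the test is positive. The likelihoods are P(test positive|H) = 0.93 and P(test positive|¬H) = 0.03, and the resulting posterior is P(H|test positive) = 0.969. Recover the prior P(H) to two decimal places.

Bayes' rule in odds form gives O(H|E) = O(H)·[P(E|H)/P(E|¬H)], hence O(H) = O(H|E)/LR.
Posterior odds = 0.969/(1−0.969) = 31.2581. LR = 0.93/0.03 = 31.0000.
Prior odds = 31.2581/31.0000 = 1.0083, so P(H) = 1.0083/(1+1.0083) ≈ 0.50.

P(H) = 0.50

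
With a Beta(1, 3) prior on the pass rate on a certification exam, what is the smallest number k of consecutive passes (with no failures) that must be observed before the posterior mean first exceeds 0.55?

k = 3

After k passes and 0 failures the posterior is Beta(1+k, 3), with mean (1+k)/(1+3+k).
Set (1+k)/(4+k) > 0.55 and solve: k > (0.55·4 − 1)/(1 − 0.55) = 2.667.
The smallest integer exceeding 2.667 is 3.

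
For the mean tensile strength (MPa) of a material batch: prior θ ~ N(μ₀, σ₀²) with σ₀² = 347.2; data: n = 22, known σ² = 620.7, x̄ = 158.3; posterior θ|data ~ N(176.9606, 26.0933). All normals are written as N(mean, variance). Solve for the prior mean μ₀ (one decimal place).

The posterior mean is a precision-weighted average: μ_n = (τ₀μ₀ + τ_data·x̄)/(τ₀+τ_data), with τ₀=1/σ₀² and τ_data=n/σ².
Here τ₀ = 1/347.2 = 0.002880 and τ_data = 22/620.7 = 0.035444, so τ_n = 0.038324.
Rearranging for μ₀: μ₀ = (μ_n·τ_n − τ_data·x̄)/τ₀ = (176.9606·0.038324 − 0.035444·158.3) / 0.002880 = 1.171053/0.002880 ≈ 406.6.

μ₀ = 406.6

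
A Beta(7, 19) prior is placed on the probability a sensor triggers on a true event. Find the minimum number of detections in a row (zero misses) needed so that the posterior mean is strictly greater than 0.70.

k = 38

After k detections and 0 misses the posterior is Beta(7+k, 19), with mean (7+k)/(7+19+k).
Set (7+k)/(26+k) > 0.70 and solve: k > (0.70·26 − 7)/(1 − 0.70) = 37.333.
The smallest integer exceeding 37.333 is 38.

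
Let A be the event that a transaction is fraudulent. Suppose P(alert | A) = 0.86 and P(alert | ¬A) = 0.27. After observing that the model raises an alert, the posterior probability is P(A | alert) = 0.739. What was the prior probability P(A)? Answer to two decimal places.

P(A) = 0.47

Bayes' rule in odds form gives O(A|E) = O(A)·[P(E|A)/P(E|¬A)], hence O(A) = O(A|E)/LR.
Posterior odds = 0.739/(1−0.739) = 2.8314. LR = 0.86/0.27 = 3.1852.
Prior odds = 2.8314/3.1852 = 0.8889, so P(A) = 0.8889/(1+0.8889) ≈ 0.47.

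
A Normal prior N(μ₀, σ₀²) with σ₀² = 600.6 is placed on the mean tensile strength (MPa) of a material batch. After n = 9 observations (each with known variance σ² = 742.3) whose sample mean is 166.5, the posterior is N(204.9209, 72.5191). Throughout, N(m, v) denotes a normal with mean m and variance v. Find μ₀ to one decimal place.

With known observation variance, the Normal–Normal posterior has precision τ_n = τ₀ + n/σ² and mean μ_n = (τ₀μ₀ + (n/σ²)x̄)/τ_n.
Here τ₀ = 1/600.6 = 0.001665 and τ_data = 9/742.3 = 0.012124, so τ_n = 0.013789.
Rearranging for μ₀: μ₀ = (μ_n·τ_n − τ_data·x̄)/τ₀ = (204.9209·0.013789 − 0.012124·166.5) / 0.001665 = 0.807008/0.001665 ≈ 484.7.

μ₀ = 484.7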